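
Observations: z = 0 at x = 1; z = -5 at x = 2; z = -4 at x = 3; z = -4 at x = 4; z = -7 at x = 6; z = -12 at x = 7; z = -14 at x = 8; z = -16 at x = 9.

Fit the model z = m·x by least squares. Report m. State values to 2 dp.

m = -1.62

AᵀA·[m]ᵀ = Aᵀz reads: 260·m = -420.
(Σx·x = 260, Σx·z = -420.)
m = (-420)/260 = -1.61538.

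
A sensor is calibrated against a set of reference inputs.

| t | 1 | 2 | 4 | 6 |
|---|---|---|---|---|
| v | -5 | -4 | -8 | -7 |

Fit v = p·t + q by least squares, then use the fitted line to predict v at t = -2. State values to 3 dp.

v̂ = -2.797

The normal system AᵀA·[p, q]ᵀ = Aᵀv is [[57, 13]; [13, 4]]·[p, q]ᵀ = [-87, -24]ᵀ.
det = 57·4 − 13² = 59.
p = ((-87)·4 − 13·(-24))/59 = -36/59; q = (57·(-24) − 13·(-87))/59 = -237/59.
At t = -2: v̂ = (-36/59)·(-2) + (-237/59)·(1) = -165/59.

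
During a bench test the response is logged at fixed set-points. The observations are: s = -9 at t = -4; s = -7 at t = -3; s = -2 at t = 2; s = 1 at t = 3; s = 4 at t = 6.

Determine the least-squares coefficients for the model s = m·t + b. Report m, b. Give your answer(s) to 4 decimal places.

Setting ∂/∂m … = 0 gives: 74·m + 4·b = 80;  4·m + 5·b = -13.
(Σt·t = 74, Σt = 4, Σ1 = 5, Σt·s = 80, Σs = -13.)
Eliminating b: 5·(row 1) − 4·(row 2) gives 354·m = 5·80 − 4·(-13) = 452, so m = 226/177.
Then b = ((-13) − 4·(226/177))/5 = -641/177.

m = 1.2768, b = -3.6215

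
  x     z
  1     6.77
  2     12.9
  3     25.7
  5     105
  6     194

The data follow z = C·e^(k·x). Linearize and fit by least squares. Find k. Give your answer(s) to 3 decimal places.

With ln zᵢ as the transformed response and xᵢ as the regressor:
Sums: Σx = 17.0000, Σ(x)² = 75.0000, Σln z = 17.6380, Σx·ln z = 71.6434.
Normal system: [[75.0000, 17.0000]; [17.0000, 5]]·[k, ln C]ᵀ = [71.6434, 17.6380]ᵀ.
Solving (det = 86.0000): k = 0.67872, ln C = 1.21995.

k = 0.679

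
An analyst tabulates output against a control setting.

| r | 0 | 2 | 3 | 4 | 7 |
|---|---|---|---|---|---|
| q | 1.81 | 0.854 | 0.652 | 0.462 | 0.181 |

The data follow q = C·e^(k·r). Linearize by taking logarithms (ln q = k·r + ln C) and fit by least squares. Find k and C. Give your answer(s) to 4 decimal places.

Let Y = ln q. Fitting Y = k·r + ln C by least squares:
Σr = 16.0000, Σ(r)² = 78.0000, Σln q = -2.4737, Σr·ln q = -16.6523.
Equations: 78.0000·k + 16.0000·ln C = -16.6523;  16.0000·k + 5·ln C = -2.4737.
Slope k = (n·Σr·ln q − Σr·Σln q)/(n·Σ(r)² − (Σr)²) = (5·-16.6523 − 16.0000·-2.4737)/134.0000 = -0.32599; ln C = (Σln q − k·Σr)/n = 0.54845, so C = exp(0.54845) = 1.73057.

k = -0.3260, C = 1.7306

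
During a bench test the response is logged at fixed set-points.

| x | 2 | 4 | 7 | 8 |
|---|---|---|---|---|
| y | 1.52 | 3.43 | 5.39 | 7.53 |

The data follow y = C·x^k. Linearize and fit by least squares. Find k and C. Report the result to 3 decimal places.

k = 1.089, C = 0.723

Let Y = ln y. Fitting Y = k·ln x + ln C by least squares:
Σln x = 6.1048, Σ(ln x)² = 10.5129, Σln y = 5.3547, Σln x·ln y = 9.4751.
Equations: 10.5129·k + 6.1048·ln C = 9.4751;  6.1048·k + 4·ln C = 5.3547.
Solving (det = 4.7831): k = 1.08943, ln C = -0.32400, so C = exp(-0.32400) = 0.72325.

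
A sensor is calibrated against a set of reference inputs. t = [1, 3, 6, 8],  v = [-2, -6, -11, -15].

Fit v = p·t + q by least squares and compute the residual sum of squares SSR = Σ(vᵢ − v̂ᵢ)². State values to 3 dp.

Compute the Gram sums: Σt·t = 110, Σt = 18, Σ1 = 4.
Right-hand side: Σt·v = -206, Σv = -34.
Eliminating q: 4·(row 1) − 18·(row 2) gives 116·p = 4·(-206) − 18·(-34) = -212, so p = -53/29.
Then q = ((-34) − 18·(-53/29))/4 = -8/29.
Residuals: 3/29, -7/29, 7/29, -3/29; SSR = 4/29.

SSR = 0.138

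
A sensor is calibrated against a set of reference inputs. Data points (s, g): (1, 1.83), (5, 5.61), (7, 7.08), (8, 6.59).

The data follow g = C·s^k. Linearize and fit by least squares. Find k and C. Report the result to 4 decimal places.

Let Y = ln g. Fitting Y = k·ln s + ln C by least squares:
Σln s = 5.6348, Σ(ln s)² = 10.7009, Σln g = 6.1717, Σln s·ln g = 10.5051.
Equations: 10.7009·k + 5.6348·ln C = 10.5051;  5.6348·k + 4·ln C = 6.1717.
Solving (det = 11.0529): k = 0.65543, ln C = 0.61963, so C = exp(0.61963) = 1.85824.

k = 0.6554, C = 1.8582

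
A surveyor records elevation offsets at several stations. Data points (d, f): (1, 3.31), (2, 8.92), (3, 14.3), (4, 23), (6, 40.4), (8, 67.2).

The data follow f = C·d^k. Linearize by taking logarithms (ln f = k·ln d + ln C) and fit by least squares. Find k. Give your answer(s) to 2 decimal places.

Let Y = ln f. Fitting Y = k·ln d + ln C by least squares:
Σln d = 7.0493, Σ(ln d)² = 11.1437, Σln f = 17.0875, Σln d·ln f = 24.1631.
Equations: 11.1437·k + 7.0493·ln C = 24.1631;  7.0493·k + 6·ln C = 17.0875.
Slope k = (n·Σln d·ln f − Σln d·Σln f)/(n·Σ(ln d)² − (Σln d)²) = (6·24.1631 − 7.0493·17.0875)/17.1702 = 1.42833; ln C = (Σln f − k·Σln d)/n = 1.16980.

k = 1.43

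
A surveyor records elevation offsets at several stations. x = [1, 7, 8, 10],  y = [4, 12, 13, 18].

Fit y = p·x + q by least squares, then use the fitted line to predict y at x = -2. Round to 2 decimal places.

ŷ = -0.81

Forming MᵀM = [[214, 26]; [26, 4]] and Mᵀy = [372, 47]ᵀ gives MᵀM·[p, q]ᵀ = Mᵀy.
det = 214·4 − 26² = 180.
p = (372·4 − 26·47)/180 = 133/90; q = (214·47 − 26·372)/180 = 193/90.
At x = -2: ŷ = (133/90)·(-2) + (193/90)·(1) = -73/90.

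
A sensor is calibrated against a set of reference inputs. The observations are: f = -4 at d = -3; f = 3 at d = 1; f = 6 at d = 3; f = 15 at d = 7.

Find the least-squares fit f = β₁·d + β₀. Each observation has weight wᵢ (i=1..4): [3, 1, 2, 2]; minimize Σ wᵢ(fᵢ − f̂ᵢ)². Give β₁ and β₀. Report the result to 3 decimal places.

Sums needed: Σwᵢ·d·d = 144, Σwᵢ·d = 12, Σwᵢ·1 = 8.
And Σwᵢ·d·f = 285, Σwᵢ·f = 33.
Normal equations: [[144, 12]; [12, 8]]·[β₁, β₀]ᵀ = [285, 33]ᵀ.
Determinant 144·8 − 12² = 1008.
β₁ = (285·8 − 12·33)/1008 = 157/84; β₀ = (144·33 − 12·285)/1008 = 37/28.

β₁ = 1.869, β₀ = 1.321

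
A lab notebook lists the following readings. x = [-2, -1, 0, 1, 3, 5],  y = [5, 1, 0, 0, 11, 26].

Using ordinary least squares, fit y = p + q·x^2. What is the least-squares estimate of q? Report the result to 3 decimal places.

The normal system AᵀA·[p, q]ᵀ = Aᵀy is [[6, 40]; [40, 724]]·[p, q]ᵀ = [43, 770]ᵀ.
det = 6·724 − 40² = 2744.
p = (43·724 − 40·770)/2744 = 83/686; q = (6·770 − 40·43)/2744 = 725/686.

q = 1.057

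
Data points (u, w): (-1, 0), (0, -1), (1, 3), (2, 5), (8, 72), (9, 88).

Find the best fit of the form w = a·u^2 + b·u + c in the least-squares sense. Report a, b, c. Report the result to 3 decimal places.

With design matrix M, MᵀM = [[10675, 1249, 151]; [1249, 151, 19]; [151, 19, 6]] and Mᵀw = [11759, 1381, 167]ᵀ.
Inverting the 3×3 Gram matrix, [a, b, c]ᵀ = [4421/4542, 25469/22710, -811/3785]ᵀ.

a = 0.973, b = 1.121, c = -0.214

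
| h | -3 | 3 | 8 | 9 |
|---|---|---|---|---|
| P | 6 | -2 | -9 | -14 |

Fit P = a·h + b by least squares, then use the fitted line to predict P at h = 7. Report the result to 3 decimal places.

P̂ = -9.030

Entries of MᵀM: Σh·h = 163, Σh = 17, Σ1 = 4.
And Σh·P = -222, ΣP = -19.
MᵀM·[a, b]ᵀ = MᵀP becomes [[163, 17]; [17, 4]]·[a, b]ᵀ = [-222, -19]ᵀ.
Eliminating b: 4·(row 1) − 17·(row 2) gives 363·a = 4·(-222) − 17·(-19) = -565, so a = -565/363.
Then b = ((-19) − 17·(-565/363))/4 = 677/363.
At h = 7: P̂ = (-565/363)·(7) + (677/363)·(1) = -298/33.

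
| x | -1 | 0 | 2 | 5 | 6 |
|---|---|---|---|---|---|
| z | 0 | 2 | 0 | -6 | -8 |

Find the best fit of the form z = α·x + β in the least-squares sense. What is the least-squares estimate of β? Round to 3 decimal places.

β = 0.774

AᵀA·[α, β]ᵀ = Aᵀz reads: 66·α + 12·β = -78;  12·α + 5·β = -12.
(Σx·x = 66, Σx = 12, Σ1 = 5, Σx·z = -78, Σz = -12.)
det = 66·5 − 12² = 186.
α = ((-78)·5 − 12·(-12))/186 = -41/31; β = (66·(-12) − 12·(-78))/186 = 24/31.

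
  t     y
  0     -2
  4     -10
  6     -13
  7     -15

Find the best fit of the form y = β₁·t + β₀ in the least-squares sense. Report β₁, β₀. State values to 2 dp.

β₁ = -1.84, β₀ = -2.17

The normal equations are: 101·β₁ + 17·β₀ = -223;  17·β₁ + 4·β₀ = -40.
Eliminating β₀: 4·(row 1) − 17·(row 2) gives 115·β₁ = 4·(-223) − 17·(-40) = -212, so β₁ = -212/115.
Then β₀ = ((-40) − 17·(-212/115))/4 = -249/115.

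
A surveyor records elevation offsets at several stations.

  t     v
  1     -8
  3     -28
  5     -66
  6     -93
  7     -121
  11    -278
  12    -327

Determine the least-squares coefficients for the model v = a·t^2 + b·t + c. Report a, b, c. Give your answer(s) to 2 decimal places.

The normal equations are: 39781·a + 3771·b + 385·c = -91913;  3771·a + 385·b + 45·c = -8809;  385·a + 45·b + 7·c = -921.
(Σt^2·t^2 = 39781, Σt^2·t = 3771, Σt^2 = 385, Σt·t = 385, Σt = 45, Σ1 = 7, Σt^2·v = -91913, Σt·v = -8809, Σv = -921.)
Inverting the 3×3 Gram matrix, [a, b, c]ᵀ = [-360083/177177, -22423/8437, -479761/177177]ᵀ.

a = -2.03, b = -2.66, c = -2.71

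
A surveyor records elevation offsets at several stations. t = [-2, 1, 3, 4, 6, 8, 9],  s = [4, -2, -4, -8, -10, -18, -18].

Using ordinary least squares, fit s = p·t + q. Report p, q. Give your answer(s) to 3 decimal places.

p = -2.069, q = 0.572

AᵀA·[p, q]ᵀ = Aᵀs reads: 211·p + 29·q = -420;  29·p + 7·q = -56.
det = 211·7 − 29² = 636.
p = ((-420)·7 − 29·(-56))/636 = -329/159; q = (211·(-56) − 29·(-420))/636 = 91/159.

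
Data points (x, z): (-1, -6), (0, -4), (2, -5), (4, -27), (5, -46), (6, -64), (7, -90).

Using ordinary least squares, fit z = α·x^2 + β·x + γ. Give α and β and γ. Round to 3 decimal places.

α = -2.096, β = 2.154, γ = -2.427

Compute the Gram sums: Σx^2·x^2 = 4595, Σx^2·x = 755, Σx^2 = 131, Σx·x = 131, Σx = 23, Σ1 = 7.
For Mᵀz: Σx^2·z = -8322, Σx·z = -1356, Σz = -242.
Solving the 3×3 system (Gaussian elimination) gives α = -4114/1963, β = 8455/3926, γ = -9527/3926.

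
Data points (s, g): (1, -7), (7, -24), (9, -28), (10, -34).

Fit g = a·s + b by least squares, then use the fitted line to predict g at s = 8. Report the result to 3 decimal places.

ĝ = -26.821

XᵀX·[a, b]ᵀ = Xᵀg reads: 231·a + 27·b = -767;  27·a + 4·b = -93.
det = 231·4 − 27² = 195.
a = ((-767)·4 − 27·(-93))/195 = -557/195; b = (231·(-93) − 27·(-767))/195 = -258/65.
At s = 8: ĝ = (-557/195)·(8) + (-258/65)·(1) = -1046/39.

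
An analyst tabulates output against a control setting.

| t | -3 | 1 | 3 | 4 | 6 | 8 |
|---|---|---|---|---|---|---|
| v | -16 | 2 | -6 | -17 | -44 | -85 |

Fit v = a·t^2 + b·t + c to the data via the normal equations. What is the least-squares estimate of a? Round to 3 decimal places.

a = -1.556

Setting ∂/∂a … = 0 gives: 5811·a + 793·b + 135·c = -7492;  793·a + 135·b + 19·c = -980;  135·a + 19·b + 6·c = -166.
(Σt^2·t^2 = 5811, Σt^2·t = 793, Σt^2 = 135, Σt·t = 135, Σt = 19, Σ1 = 6, Σt^2·v = -7492, Σt·v = -980, Σv = -166.)
Inverting the 3×3 Gram matrix, [a, b, c]ᵀ = [-11509/7396, 263/172, 9259/3698]ᵀ.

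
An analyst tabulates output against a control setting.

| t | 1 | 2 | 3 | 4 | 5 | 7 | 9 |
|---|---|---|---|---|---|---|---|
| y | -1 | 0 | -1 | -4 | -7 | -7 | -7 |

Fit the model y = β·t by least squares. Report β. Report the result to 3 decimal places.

Entries of AᵀA: Σt·t = 185.
Moment sums: Σt·y = -167.
Normal equations: [[185]]·[β]ᵀ = [-167]ᵀ.
Hence β = -167 / 185 ≈ -0.902703.

β = -0.903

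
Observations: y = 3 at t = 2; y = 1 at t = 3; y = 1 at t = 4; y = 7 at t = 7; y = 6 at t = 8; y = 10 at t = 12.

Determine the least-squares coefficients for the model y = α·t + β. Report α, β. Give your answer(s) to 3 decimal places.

α = 0.886, β = -0.648

Setting ∂/∂α … = 0 gives: 286·α + 36·β = 230;  36·α + 6·β = 28.
Determinant 286·6 − 36² = 420.
α = (230·6 − 36·28)/420 = 31/35; β = (286·28 − 36·230)/420 = -68/105.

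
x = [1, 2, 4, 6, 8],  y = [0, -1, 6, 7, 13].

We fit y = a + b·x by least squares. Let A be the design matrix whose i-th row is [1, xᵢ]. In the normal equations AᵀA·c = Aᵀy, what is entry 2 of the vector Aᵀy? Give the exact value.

168

Entry 2 ↔ basis x, so (Aᵀy)_{2} = Σᵢ (x)·yᵢ = (1)·(0) + (2)·(-1) + (4)·(6) + (6)·(7) + (8)·(13) = 168.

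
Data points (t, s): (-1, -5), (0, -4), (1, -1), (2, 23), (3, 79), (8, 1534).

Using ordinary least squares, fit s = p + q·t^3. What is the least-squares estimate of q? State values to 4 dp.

Entries of MᵀM: Σ1 = 6, Σt^3 = 547, Σt^3·t^3 = 262939.
Moment sums: Σs = 1626, Σt^3·s = 787729.
MᵀM·[p, q]ᵀ = Mᵀs becomes [[6, 547]; [547, 262939]]·[p, q]ᵀ = [1626, 787729]ᵀ.
Eliminating q: 262939·(row 1) − 547·(row 2) gives 1278425·p = 262939·1626 − 547·787729 = -3348949, so p = -3348949/1278425.
Then q = (787729 − 547·(-3348949/1278425))/262939 = 3836952/1278425.

q = 3.0013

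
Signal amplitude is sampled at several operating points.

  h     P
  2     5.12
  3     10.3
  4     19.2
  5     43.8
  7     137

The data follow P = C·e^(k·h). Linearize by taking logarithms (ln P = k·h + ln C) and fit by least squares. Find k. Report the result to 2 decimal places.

k = 0.66

Linearized form: ln P = k·h + ln C. From the 5 transformed points,
AᵀA = [[103.0000, 21.0000]; [21.0000, 5]], rhs = [75.4204, 15.6198]ᵀ  (here Σh = 21.0000, Σ(h)² = 103.0000, Σln P = 15.6198, Σh·ln P = 75.4204).
Slope k = (n·Σh·ln P − Σh·Σln P)/(n·Σ(h)² − (Σh)²) = (5·75.4204 − 21.0000·15.6198)/74.0000 = 0.66332; ln C = (Σln P − k·Σh)/n = 0.33801.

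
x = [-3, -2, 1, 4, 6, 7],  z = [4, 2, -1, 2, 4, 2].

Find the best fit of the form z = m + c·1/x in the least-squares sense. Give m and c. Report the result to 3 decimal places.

m = 2.469, c = -2.496

Setting ∂/∂m … = 0 gives: 6·m + (61/84)·c = 13;  (61/84)·m + (10385/7056)·c = -79/42.
(Σ1 = 6, Σ1/x = 61/84, Σ1/x·1/x = 10385/7056, Σz = 13, Σ1/x·z = -79/42.)
Eliminating c: (10385/7056)·(row 1) − (61/84)·(row 2) gives (58589/7056)·m = (10385/7056)·13 − (61/84)·(-79/42) = 144643/7056, so m = 144643/58589.
Then c = ((-79/42) − (61/84)·(144643/58589))/(10385/7056) = -146244/58589.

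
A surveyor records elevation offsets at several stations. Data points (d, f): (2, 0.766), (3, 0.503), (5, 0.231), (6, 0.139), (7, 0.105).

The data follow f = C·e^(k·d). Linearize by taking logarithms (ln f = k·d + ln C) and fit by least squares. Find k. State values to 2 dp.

With ln fᵢ as the transformed response and dᵢ as the regressor:
Σd = 23.0000, Σ(d)² = 123.0000, Σln f = -6.6462, Σd·ln f = -37.5376.
Equations: 123.0000·k + 23.0000·ln C = -37.5376;  23.0000·k + 5·ln C = -6.6462.
Slope k = (n·Σd·ln f − Σd·Σln f)/(n·Σ(d)² − (Σd)²) = (5·-37.5376 − 23.0000·-6.6462)/86.0000 = -0.40496; ln C = (Σln f − k·Σd)/n = 0.53358.

k = -0.40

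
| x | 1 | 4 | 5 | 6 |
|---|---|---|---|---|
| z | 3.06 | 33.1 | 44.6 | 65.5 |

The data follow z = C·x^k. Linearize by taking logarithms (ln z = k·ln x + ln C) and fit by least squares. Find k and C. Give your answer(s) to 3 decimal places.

k = 1.696, C = 3.064

Linearized form: ln z = k·ln x + ln C. From the 4 transformed points,
Σln x = 4.7875, Σ(ln x)² = 7.7225, Σln z = 12.5977, Σln x·ln z = 18.4568.
Normal system: [[7.7225, 4.7875]; [4.7875, 4]]·[k, ln C]ᵀ = [18.4568, 12.5977]ᵀ.
Solving (det = 7.9699): k = 1.69584, ln C = 1.11972, so C = exp(1.11972) = 3.06401.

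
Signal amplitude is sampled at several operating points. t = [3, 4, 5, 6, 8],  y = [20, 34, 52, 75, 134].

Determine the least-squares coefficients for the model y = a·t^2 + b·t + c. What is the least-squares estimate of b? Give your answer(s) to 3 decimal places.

Sums needed: Σt^2·t^2 = 6354, Σt^2·t = 944, Σt^2 = 150, Σt·t = 150, Σt = 26, Σ1 = 5.
Right-hand side: Σt^2·y = 13300, Σt·y = 1978, Σy = 315.
So AᵀA·[a, b, c]ᵀ = Aᵀy: [[6354, 944, 150]; [944, 150, 26]; [150, 26, 5]]·[a, b, c]ᵀ = [13300, 1978, 315]ᵀ.
Solving the 3×3 system (Gaussian elimination) gives a = 1525/679, b = -1300/679, c = 541/97.

b = -1.915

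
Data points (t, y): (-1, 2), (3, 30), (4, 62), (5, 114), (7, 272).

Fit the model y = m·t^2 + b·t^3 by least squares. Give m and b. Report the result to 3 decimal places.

m = 1.823, b = 0.533

Entries of MᵀM: Σt^2·t^2 = 3364, Σt^2·t^3 = 21198, Σt^3·t^3 = 138100.
And Σt^2·y = 17442, Σt^3·y = 112322.
Normal equations: [[3364, 21198]; [21198, 138100]]·[m, b]ᵀ = [17442, 112322]ᵀ.
Eliminating b: 138100·(row 1) − 21198·(row 2) gives 15213196·m = 138100·17442 − 21198·112322 = 27738444, so m = 6934611/3803299.
Then b = (112322 − 21198·(6934611/3803299))/138100 = 2028923/3803299.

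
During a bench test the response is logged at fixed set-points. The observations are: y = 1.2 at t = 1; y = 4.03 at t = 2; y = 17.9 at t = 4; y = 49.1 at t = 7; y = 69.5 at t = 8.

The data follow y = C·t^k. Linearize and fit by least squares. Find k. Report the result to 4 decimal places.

Linearized form: ln y = k·ln t + ln C. From the 5 transformed points,
Σln t = 6.1048, Σ(ln t)² = 10.5129, Σln y = 12.5961, Σln t·ln y = 21.3620.
Equations: 10.5129·k + 6.1048·ln C = 21.3620;  6.1048·k + 5·ln C = 12.5961.
Slope k = (n·Σln t·ln y − Σln t·Σln y)/(n·Σ(ln t)² − (Σln t)²) = (5·21.3620 − 6.1048·12.5961)/15.2960 = 1.95563; ln C = (Σln y − k·Σln t)/n = 0.13147.

k = 1.9556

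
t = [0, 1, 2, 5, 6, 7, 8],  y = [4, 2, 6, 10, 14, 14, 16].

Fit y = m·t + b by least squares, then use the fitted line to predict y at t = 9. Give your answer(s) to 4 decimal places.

ŷ = 17.7282

The normal system MᵀM·[m, b]ᵀ = Mᵀy is [[179, 29]; [29, 7]]·[m, b]ᵀ = [374, 66]ᵀ.
det = 179·7 − 29² = 412.
m = (374·7 − 29·66)/412 = 176/103; b = (179·66 − 29·374)/412 = 242/103.
At t = 9: ŷ = (176/103)·(9) + (242/103)·(1) = 1826/103.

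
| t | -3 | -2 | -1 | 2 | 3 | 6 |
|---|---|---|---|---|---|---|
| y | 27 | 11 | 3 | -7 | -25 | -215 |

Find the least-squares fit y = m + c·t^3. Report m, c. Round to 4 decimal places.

m = 1.5623, c = -1.0017

Forming XᵀX = [[6, 215]; [215, 48243]] and Xᵀy = [-206, -47991]ᵀ gives XᵀX·[m, c]ᵀ = Xᵀy.
Determinant 6·48243 − 215² = 243233.
m = ((-206)·48243 − 215·(-47991))/243233 = 380007/243233; c = (6·(-47991) − 215·(-206))/243233 = -243656/243233.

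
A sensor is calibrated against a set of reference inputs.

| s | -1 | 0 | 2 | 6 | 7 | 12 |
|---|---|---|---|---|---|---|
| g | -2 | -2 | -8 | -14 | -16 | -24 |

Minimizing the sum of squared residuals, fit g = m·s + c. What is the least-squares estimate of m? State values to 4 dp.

Normal-equation sums: Σs·s = 234, Σs = 26, Σ1 = 6.
For Aᵀg: Σs·g = -498, Σg = -66.
So AᵀA·[m, c]ᵀ = Aᵀg: [[234, 26]; [26, 6]]·[m, c]ᵀ = [-498, -66]ᵀ.
Δ = 234·6 − 26² = 728.
m = ((-498)·6 − 26·(-66))/728 = -159/91; c = (234·(-66) − 26·(-498))/728 = -24/7.

m = -1.7473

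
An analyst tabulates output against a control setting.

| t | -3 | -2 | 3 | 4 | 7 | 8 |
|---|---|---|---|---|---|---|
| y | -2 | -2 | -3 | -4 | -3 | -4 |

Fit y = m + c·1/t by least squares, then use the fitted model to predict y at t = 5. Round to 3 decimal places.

Compute the Gram sums: Σ1 = 6, Σ1/t = 1/56, Σ1/t·1/t = 16109/28224.
And Σy = -18, Σ1/t·y = -53/42.
So MᵀM·[m, c]ᵀ = Mᵀy: [[6, 1/56]; [1/56, 16109/28224]]·[m, c]ᵀ = [-18, -53/42]ᵀ.
Eliminating c: (16109/28224)·(row 1) − (1/56)·(row 2) gives (32215/9408)·m = (16109/28224)·(-18) − (1/56)·(-53/42) = -48221/4704, so m = -96442/32215.
Then c = ((-53/42) − (1/56)·(-96442/32215))/(16109/28224) = -68208/32215.
At t = 5: ŷ = (-96442/32215)·(1) + (-68208/32215)·(1/5) = -550418/161075.

ŷ = -3.417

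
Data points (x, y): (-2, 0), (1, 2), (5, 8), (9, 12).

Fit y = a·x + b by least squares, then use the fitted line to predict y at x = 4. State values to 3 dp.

With design matrix A, AᵀA = [[111, 13]; [13, 4]] and Aᵀy = [150, 22]ᵀ.
Δ = 111·4 − 13² = 275.
a = (150·4 − 13·22)/275 = 314/275; b = (111·22 − 13·150)/275 = 492/275.
At x = 4: ŷ = (314/275)·(4) + (492/275)·(1) = 1748/275.

ŷ = 6.356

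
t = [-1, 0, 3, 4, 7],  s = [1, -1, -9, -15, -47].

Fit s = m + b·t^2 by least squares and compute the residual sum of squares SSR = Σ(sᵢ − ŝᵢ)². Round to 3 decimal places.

With design matrix A, AᵀA = [[5, 75]; [75, 2739]] and Aᵀs = [-71, -2623]ᵀ.
Eliminating b: 2739·(row 1) − 75·(row 2) gives 8070·m = 2739·(-71) − 75·(-2623) = 2256, so m = 376/1345.
Then b = ((-2623) − 75·(376/1345))/2739 = -779/807.
Residuals: 6802/4035, -1721/1345, -796/1345, 667/4035, 82/4035; SSR = 19598/4035.

SSR = 4.857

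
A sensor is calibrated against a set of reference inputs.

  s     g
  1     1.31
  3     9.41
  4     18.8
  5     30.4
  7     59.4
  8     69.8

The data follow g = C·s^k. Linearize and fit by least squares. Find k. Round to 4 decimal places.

Linearized form: ln g = k·ln s + ln C. From the 6 transformed points,
Σln s = 8.1197, Σ(ln s)² = 13.8297, Σln g = 17.1900, Σln s·ln g = 28.8016.
Equations: 13.8297·k + 8.1197·ln C = 28.8016;  8.1197·k + 6·ln C = 17.1900.
Slope k = (n·Σln s·ln g − Σln s·Σln g)/(n·Σ(ln s)² − (Σln s)²) = (6·28.8016 − 8.1197·17.1900)/17.0487 = 1.94922; ln C = (Σln g − k·Σln s)/n = 0.22716.

k = 1.9492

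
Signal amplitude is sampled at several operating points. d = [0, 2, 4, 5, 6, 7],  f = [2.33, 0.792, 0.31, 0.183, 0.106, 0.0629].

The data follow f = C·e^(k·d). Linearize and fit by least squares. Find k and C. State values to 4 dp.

k = -0.5118, C = 2.3075

Let Y = ln f. Fitting Y = k·d + ln C by least squares:
Σd = 24.0000, Σ(d)² = 130.0000, Σln f = -7.2673, Σd·ln f = -46.4718.
Normal system: [[130.0000, 24.0000]; [24.0000, 6]]·[k, ln C]ᵀ = [-46.4718, -7.2673]ᵀ.
Solving (det = 204.0000): k = -0.51184, ln C = 0.83615, so C = exp(0.83615) = 2.30746.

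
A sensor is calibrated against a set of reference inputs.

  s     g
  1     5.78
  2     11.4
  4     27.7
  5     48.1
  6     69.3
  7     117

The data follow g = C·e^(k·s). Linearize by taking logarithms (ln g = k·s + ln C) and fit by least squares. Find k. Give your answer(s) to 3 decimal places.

Linearized form: ln g = k·s + ln C. From the 6 transformed points,
AᵀA = [[131.0000, 25.0000]; [25.0000, 6]], rhs = [98.0397, 20.3834]ᵀ  (here Σs = 25.0000, Σ(s)² = 131.0000, Σln g = 20.3834, Σs·ln g = 98.0397).
Δ = 131.0000·6 − (25.0000)² = 161.0000; k = (98.0397·6 − 25.0000·20.3834)/161.0000 = 0.48854, ln C = (131.0000·20.3834 − 25.0000·98.0397)/161.0000 = 1.36166.

k = 0.489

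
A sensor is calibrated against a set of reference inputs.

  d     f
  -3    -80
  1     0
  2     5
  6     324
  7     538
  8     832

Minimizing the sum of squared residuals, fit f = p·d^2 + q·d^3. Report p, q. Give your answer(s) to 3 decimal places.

p = -2.947, q = 1.992

The normal equations are: 7891·p + 57141·q = 90574;  57141·p + 427243·q = 682702.
Determinant 7891·427243 − 57141² = 106280632.
p = (90574·427243 − 57141·682702)/106280632 = -78291875/26570158; q = (7891·682702 − 57141·90574)/106280632 = 52928137/26570158.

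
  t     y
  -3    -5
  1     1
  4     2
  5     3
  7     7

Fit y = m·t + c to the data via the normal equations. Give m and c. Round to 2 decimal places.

m = 1.08, c = -1.42

With design matrix M, MᵀM = [[100, 14]; [14, 5]] and Mᵀy = [88, 8]ᵀ.
Determinant 100·5 − 14² = 304.
m = (88·5 − 14·8)/304 = 41/38; c = (100·8 − 14·88)/304 = -27/19.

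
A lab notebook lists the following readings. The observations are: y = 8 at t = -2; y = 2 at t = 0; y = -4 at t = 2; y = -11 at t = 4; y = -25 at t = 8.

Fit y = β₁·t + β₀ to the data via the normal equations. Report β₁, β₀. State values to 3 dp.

Entries of AᵀA: Σt·t = 88, Σt = 12, Σ1 = 5.
Moment sums: Σt·y = -268, Σy = -30.
AᵀA·[β₁, β₀]ᵀ = Aᵀy becomes [[88, 12]; [12, 5]]·[β₁, β₀]ᵀ = [-268, -30]ᵀ.
Determinant 88·5 − 12² = 296.
β₁ = ((-268)·5 − 12·(-30))/296 = -245/74; β₀ = (88·(-30) − 12·(-268))/296 = 72/37.

β₁ = -3.311, β₀ = 1.946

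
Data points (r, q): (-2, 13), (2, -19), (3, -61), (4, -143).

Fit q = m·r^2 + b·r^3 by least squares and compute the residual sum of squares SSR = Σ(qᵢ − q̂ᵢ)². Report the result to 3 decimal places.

SSR = 1.079

Normal-equation sums: Σr^2·r^2 = 369, Σr^2·r^3 = 1267, Σr^3·r^3 = 4953.
For Xᵀq: Σr^2·q = -2861, Σr^3·q = -11055.
So XᵀX·[m, b]ᵀ = Xᵀq: [[369, 1267]; [1267, 4953]]·[m, b]ᵀ = [-2861, -11055]ᵀ.
det = 369·4953 − 1267² = 222368.
m = ((-2861)·4953 − 1267·(-11055))/222368 = -20481/27796; b = (369·(-11055) − 1267·(-2861))/222368 = -56801/27796.
Residuals: -2784/6949, 2052/6949, 5600/6949, -2967/6949; SSR = 7501/6949.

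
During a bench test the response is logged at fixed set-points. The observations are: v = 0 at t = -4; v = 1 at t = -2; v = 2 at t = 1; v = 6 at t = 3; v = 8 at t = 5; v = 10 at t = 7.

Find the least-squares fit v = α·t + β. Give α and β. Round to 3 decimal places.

Sums needed: Σt·t = 104, Σt = 10, Σ1 = 6.
Moment sums: Σt·v = 128, Σv = 27.
Determinant 104·6 − 10² = 524.
α = (128·6 − 10·27)/524 = 249/262; β = (104·27 − 10·128)/524 = 382/131.

α = 0.950, β = 2.916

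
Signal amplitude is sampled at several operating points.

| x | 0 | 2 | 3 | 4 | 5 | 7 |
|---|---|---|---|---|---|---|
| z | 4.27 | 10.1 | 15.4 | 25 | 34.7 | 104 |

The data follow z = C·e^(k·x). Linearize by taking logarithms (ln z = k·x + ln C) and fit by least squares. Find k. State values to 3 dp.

Let Y = ln z. Fitting Y = k·x + ln C by least squares:
XᵀX = [[103.0000, 21.0000]; [21.0000, 6]], rhs = [75.9481, 17.9085]ᵀ  (here Σx = 21.0000, Σ(x)² = 103.0000, Σln z = 17.9085, Σx·ln z = 75.9481).
Slope k = (n·Σx·ln z − Σx·Σln z)/(n·Σ(x)² − (Σx)²) = (6·75.9481 − 21.0000·17.9085)/177.0000 = 0.44977; ln C = (Σln z − k·Σx)/n = 1.41055.

k = 0.450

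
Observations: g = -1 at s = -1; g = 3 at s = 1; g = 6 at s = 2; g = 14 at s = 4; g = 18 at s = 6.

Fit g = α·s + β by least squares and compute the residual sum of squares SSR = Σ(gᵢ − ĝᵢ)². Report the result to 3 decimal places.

The normal equations are: 58·α + 12·β = 180;  12·α + 5·β = 40.
Eliminating β: 5·(row 1) − 12·(row 2) gives 146·α = 5·180 − 12·40 = 420, so α = 210/73.
Then β = (40 − 12·(210/73))/5 = 80/73.
Residuals: 57/73, -71/73, -62/73, 102/73, -26/73; SSR = 318/73.

SSR = 4.356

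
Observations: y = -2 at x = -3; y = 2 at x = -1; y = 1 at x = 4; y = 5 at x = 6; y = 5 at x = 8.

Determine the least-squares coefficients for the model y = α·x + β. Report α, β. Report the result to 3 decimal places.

α = 0.544, β = 0.677

With design matrix A, AᵀA = [[126, 14]; [14, 5]] and Aᵀy = [78, 11]ᵀ.
Eliminating β: 5·(row 1) − 14·(row 2) gives 434·α = 5·78 − 14·11 = 236, so α = 118/217.
Then β = (11 − 14·(118/217))/5 = 21/31.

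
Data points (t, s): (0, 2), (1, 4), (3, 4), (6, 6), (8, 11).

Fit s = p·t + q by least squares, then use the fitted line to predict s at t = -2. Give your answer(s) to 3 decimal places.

ŝ = 0.097

Normal-equation sums: Σt·t = 110, Σt = 18, Σ1 = 5.
Moment sums: Σt·s = 140, Σs = 27.
Eliminating q: 5·(row 1) − 18·(row 2) gives 226·p = 5·140 − 18·27 = 214, so p = 107/113.
Then q = (27 − 18·(107/113))/5 = 225/113.
At t = -2: ŝ = (107/113)·(-2) + (225/113)·(1) = 11/113.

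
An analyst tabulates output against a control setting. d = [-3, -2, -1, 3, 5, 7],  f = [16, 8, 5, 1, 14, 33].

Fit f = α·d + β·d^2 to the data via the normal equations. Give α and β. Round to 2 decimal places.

Compute the Gram sums: Σd·d = 97, Σd·d^2 = 459, Σd^2·d^2 = 3205.
And Σd·f = 235, Σd^2·f = 2157.
Eliminating β: 3205·(row 1) − 459·(row 2) gives 100204·α = 3205·235 − 459·2157 = -236888, so α = -59222/25051.
Then β = (2157 − 459·(-59222/25051))/3205 = 25341/25051.

α = -2.36, β = 1.01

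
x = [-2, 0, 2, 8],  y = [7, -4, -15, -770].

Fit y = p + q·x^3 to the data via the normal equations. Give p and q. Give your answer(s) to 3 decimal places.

p = -4.010, q = -1.496

Setting ∂/∂p … = 0 gives: 4·p + 512·q = -782;  512·p + 262272·q = -394416.
det = 4·262272 − 512² = 786944.
p = ((-782)·262272 − 512·(-394416))/786944 = -12327/3074; q = (4·(-394416) − 512·(-782))/786944 = -18395/12296.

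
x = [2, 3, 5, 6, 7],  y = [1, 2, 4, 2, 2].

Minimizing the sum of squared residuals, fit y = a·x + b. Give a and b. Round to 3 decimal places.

Compute the Gram sums: Σx·x = 123, Σx = 23, Σ1 = 5.
Right-hand side: Σx·y = 54, Σy = 11.
Δ = 123·5 − 23² = 86.
a = (54·5 − 23·11)/86 = 17/86; b = (123·11 − 23·54)/86 = 111/86.

a = 0.198, b = 1.291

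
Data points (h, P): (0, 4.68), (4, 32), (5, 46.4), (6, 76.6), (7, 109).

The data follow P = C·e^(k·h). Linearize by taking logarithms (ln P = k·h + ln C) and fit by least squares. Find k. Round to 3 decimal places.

Let Y = ln P. Fitting Y = k·h + ln C by least squares:
Σh = 22.0000, Σ(h)² = 126.0000, Σln P = 17.8763, Σh·ln P = 91.9205.
Equations: 126.0000·k + 22.0000·ln C = 91.9205;  22.0000·k + 5·ln C = 17.8763.
Solving (det = 146.0000): k = 0.45428, ln C = 1.57645.

k = 0.454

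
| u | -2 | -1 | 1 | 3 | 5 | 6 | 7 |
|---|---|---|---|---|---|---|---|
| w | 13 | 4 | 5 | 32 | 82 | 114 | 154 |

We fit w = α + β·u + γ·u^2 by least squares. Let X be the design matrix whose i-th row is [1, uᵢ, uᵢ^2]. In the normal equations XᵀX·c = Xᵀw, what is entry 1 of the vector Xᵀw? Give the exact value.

Entry 1 ↔ basis 1, so (Xᵀw)_{1} = Σᵢ wᵢ = (1)·(13) + (1)·(4) + (1)·(5) + (1)·(32) + (1)·(82) + (1)·(114) + (1)·(154) = 404.

404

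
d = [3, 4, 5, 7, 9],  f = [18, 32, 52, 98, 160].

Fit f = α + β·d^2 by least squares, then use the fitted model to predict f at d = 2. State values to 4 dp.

f̂ = 9.0407

Sums needed: Σ1 = 5, Σd^2 = 180, Σd^2·d^2 = 9924.
Right-hand side: Σf = 360, Σd^2·f = 19736.
XᵀX·[α, β]ᵀ = Xᵀf becomes [[5, 180]; [180, 9924]]·[α, β]ᵀ = [360, 19736]ᵀ.
Δ = 5·9924 − 180² = 17220.
α = (360·9924 − 180·19736)/17220 = 48/41; β = (5·19736 − 180·360)/17220 = 242/123.
At d = 2: f̂ = (48/41)·(1) + (242/123)·(4) = 1112/123.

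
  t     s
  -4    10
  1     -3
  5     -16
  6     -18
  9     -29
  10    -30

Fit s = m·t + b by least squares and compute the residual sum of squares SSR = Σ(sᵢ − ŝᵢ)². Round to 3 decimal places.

SSR = 4.424

Sums needed: Σt·t = 259, Σt = 27, Σ1 = 6.
And Σt·s = -792, Σs = -86.
Normal equations: [[259, 27]; [27, 6]]·[m, b]ᵀ = [-792, -86]ᵀ.
Determinant 259·6 − 27² = 825.
m = ((-792)·6 − 27·(-86))/825 = -162/55; b = (259·(-86) − 27·(-792))/825 = -178/165.
Residuals: -116/165, 169/165, -32/165, 124/165, -233/165, 8/15; SSR = 146/33.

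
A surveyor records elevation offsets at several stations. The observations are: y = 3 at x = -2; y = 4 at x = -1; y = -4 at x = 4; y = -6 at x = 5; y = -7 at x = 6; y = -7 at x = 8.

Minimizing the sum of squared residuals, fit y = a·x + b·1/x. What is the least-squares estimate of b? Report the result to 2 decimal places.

b = -2.97

With design matrix A, AᵀA = [[146, 6]; [6, 20101/14400]] and Aᵀy = [-154, -1169/120]ᵀ.
det = 146·(20101/14400) − 6² = 1208173/7200.
a = ((-154)·(20101/14400) − 6·(-1169/120))/(1208173/7200) = -1126937/1208173; b = (146·(-1169/120) − 6·(-154))/(1208173/7200) = -3587640/1208173.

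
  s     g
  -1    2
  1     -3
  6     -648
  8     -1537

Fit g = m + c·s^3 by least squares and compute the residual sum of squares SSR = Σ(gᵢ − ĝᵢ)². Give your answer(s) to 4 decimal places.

Sums needed: Σ1 = 4, Σs^3 = 728, Σs^3·s^3 = 308802.
Moment sums: Σg = -2186, Σs^3·g = -926917.
Determinant 4·308802 − 728² = 705224.
m = ((-2186)·308802 − 728·(-926917))/705224 = -4723/13562; c = (4·(-926917) − 728·(-2186))/705224 = -529065/176306.
Residuals: -57527/88153, 30773/88153, 93151/176306, -39643/176306; SSR = 154697/176306.

SSR = 0.8774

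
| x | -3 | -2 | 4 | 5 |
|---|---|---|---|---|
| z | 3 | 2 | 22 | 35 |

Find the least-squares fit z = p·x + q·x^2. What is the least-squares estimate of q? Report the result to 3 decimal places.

Entries of MᵀM: Σx·x = 54, Σx·x^2 = 154, Σx^2·x^2 = 978.
For Mᵀz: Σx·z = 250, Σx^2·z = 1262.
Normal equations: [[54, 154]; [154, 978]]·[p, q]ᵀ = [250, 1262]ᵀ.
Eliminating q: 978·(row 1) − 154·(row 2) gives 29096·p = 978·250 − 154·1262 = 50152, so p = 6269/3637.
Then q = (1262 − 154·(6269/3637))/978 = 3706/3637.

q = 1.019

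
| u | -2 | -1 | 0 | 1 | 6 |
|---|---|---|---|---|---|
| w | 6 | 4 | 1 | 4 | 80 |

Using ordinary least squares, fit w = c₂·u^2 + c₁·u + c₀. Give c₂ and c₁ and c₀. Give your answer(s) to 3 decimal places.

Sums needed: Σu^2·u^2 = 1314, Σu^2·u = 208, Σu^2 = 42, Σu·u = 42, Σu = 4, Σ1 = 5.
For Mᵀw: Σu^2·w = 2912, Σu·w = 468, Σw = 95.
MᵀM·[c₂, c₁, c₀]ᵀ = Mᵀw becomes [[1314, 208, 42]; [208, 42, 4]; [42, 4, 5]]·[c₂, c₁, c₀]ᵀ = [2912, 468, 95]ᵀ.
Solving the 3×3 system (Gaussian elimination) gives c₂ = 17073/8599, c₁ = 10136/8599, c₀ = 11859/8599.

c₂ = 1.985, c₁ = 1.179, c₀ = 1.379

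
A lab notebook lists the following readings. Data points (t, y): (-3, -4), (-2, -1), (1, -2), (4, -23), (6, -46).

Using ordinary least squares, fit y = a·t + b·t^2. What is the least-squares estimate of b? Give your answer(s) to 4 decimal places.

The normal system MᵀM·[a, b]ᵀ = Mᵀy is [[66, 246]; [246, 1650]]·[a, b]ᵀ = [-356, -2066]ᵀ.
Determinant 66·1650 − 246² = 48384.
a = ((-356)·1650 − 246·(-2066))/48384 = -733/448; b = (66·(-2066) − 246·(-356))/48384 = -1355/1344.

b = -1.0082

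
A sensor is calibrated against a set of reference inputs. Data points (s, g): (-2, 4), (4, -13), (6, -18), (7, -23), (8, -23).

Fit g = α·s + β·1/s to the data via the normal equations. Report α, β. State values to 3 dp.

α = -3.135, β = 3.358

Normal-equation sums: Σs·s = 169, Σs·1/s = 5, Σ1/s·1/s = 10621/28224.
Right-hand side: Σs·g = -513, Σ1/s·g = -807/56.
Normal equations: [[169, 5]; [5, 10621/28224]]·[α, β]ᵀ = [-513, -807/56]ᵀ.
det = 169·(10621/28224) − 5² = 1089349/28224.
α = ((-513)·(10621/28224) − 5·(-807/56))/(1089349/28224) = -3414933/1089349; β = (169·(-807/56) − 5·(-513))/(1089349/28224) = 3657528/1089349.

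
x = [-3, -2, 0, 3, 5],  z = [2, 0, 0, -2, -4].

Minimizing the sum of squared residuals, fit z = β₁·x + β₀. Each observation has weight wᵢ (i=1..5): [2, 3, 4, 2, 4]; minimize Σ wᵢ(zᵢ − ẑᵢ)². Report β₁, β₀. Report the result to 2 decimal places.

β₁ = -0.66, β₀ = -0.45

The normal equations are: 148·β₁ + 14·β₀ = -104;  14·β₁ + 15·β₀ = -16.
Eliminating β₀: 15·(row 1) − 14·(row 2) gives 2024·β₁ = 15·(-104) − 14·(-16) = -1336, so β₁ = -167/253.
Then β₀ = ((-16) − 14·(-167/253))/15 = -114/253.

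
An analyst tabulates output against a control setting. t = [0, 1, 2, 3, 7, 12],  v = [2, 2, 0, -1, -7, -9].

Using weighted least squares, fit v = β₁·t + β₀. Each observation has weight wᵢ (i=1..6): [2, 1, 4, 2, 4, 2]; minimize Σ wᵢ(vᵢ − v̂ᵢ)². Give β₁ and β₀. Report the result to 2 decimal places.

β₁ = -1.04, β₀ = 1.84

The normal equations are: 519·β₁ + 67·β₀ = -416;  67·β₁ + 15·β₀ = -42.
(Σwᵢ·t·t = 519, Σwᵢ·t = 67, Σwᵢ·1 = 15, Σwᵢ·t·v = -416, Σwᵢ·v = -42.)
Eliminating β₀: 15·(row 1) − 67·(row 2) gives 3296·β₁ = 15·(-416) − 67·(-42) = -3426, so β₁ = -1713/1648.
Then β₀ = ((-42) − 67·(-1713/1648))/15 = 3037/1648.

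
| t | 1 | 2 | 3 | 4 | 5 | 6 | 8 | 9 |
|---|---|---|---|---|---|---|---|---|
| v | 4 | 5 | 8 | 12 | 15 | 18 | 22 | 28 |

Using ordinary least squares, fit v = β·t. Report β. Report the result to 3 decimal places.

β = 2.953

Sums needed: Σt·t = 236.
Moment sums: Σt·v = 697.
Hence β = 697 / 236 ≈ 2.95339.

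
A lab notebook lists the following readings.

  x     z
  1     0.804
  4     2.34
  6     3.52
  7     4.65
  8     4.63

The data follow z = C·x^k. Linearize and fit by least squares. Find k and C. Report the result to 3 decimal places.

k = 0.860, C = 0.781

Let Y = ln z. Fitting Y = k·ln x + ln C by least squares:
Σln x = 7.2034, Σ(ln x)² = 13.2429, Σln z = 4.9599, Σln x·ln z = 9.6109.
Equations: 13.2429·k + 7.2034·ln C = 9.6109;  7.2034·k + 5·ln C = 4.9599.
Solving (det = 14.3252): k = 0.86047, ln C = -0.24768, so C = exp(-0.24768) = 0.78061.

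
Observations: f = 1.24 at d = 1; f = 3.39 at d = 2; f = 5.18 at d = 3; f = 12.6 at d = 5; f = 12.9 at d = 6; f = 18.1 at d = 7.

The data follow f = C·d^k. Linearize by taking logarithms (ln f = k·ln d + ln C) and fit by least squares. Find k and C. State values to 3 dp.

k = 1.359, C = 1.255

With ln fᵢ as the transformed response and ln dᵢ as the regressor:
XᵀX = [[11.2747, 7.1389]; [7.1389, 6]], rhs = [16.9482, 11.0676]ᵀ  (here Σln d = 7.1389, Σ(ln d)² = 11.2747, Σln f = 11.0676, Σln d·ln f = 16.9482).
Slope k = (n·Σln d·ln f − Σln d·Σln f)/(n·Σ(ln d)² − (Σln d)²) = (6·16.9482 − 7.1389·11.0676)/16.6845 = 1.35928; ln C = (Σln f − k·Σln d)/n = 0.22731, so C = exp(0.22731) = 1.25522.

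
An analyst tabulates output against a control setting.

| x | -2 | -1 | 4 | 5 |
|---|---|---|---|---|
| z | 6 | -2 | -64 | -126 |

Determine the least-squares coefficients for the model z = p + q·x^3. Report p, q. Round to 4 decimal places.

p = -2.1315, q = -0.9860

AᵀA·[p, q]ᵀ = Aᵀz reads: 4·p + 180·q = -186;  180·p + 19786·q = -19892.
Eliminating q: 19786·(row 1) − 180·(row 2) gives 46744·p = 19786·(-186) − 180·(-19892) = -99636, so p = -24909/11686.
Then q = ((-19892) − 180·(-24909/11686))/19786 = -5761/5843.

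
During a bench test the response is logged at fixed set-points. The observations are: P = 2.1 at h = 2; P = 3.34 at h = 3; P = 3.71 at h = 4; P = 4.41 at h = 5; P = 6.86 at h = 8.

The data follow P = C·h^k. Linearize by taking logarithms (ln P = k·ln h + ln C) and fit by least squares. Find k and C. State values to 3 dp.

k = 0.815, C = 1.239

Linearized form: ln P = k·ln h + ln C. From the 5 transformed points,
Σln h = 6.8669, Σ(ln h)² = 10.5236, Σln P = 6.6685, Σln h·ln P = 10.0492.
Equations: 10.5236·k + 6.8669·ln C = 10.0492;  6.8669·k + 5·ln C = 6.6685.
Δ = 10.5236·5 − (6.8669)² = 5.4631; k = (10.0492·5 − 6.8669·6.6685)/5.4631 = 0.81527, ln C = (10.5236·6.6685 − 6.8669·10.0492)/5.4631 = 0.21403, so C = exp(0.21403) = 1.23866.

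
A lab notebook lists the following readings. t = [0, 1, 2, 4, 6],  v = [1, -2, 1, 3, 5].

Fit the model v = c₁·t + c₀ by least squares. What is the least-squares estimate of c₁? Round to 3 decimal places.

c₁ = 0.914

Normal-equation sums: Σt·t = 57, Σt = 13, Σ1 = 5.
Moment sums: Σt·v = 42, Σv = 8.
Δ = 57·5 − 13² = 116.
c₁ = (42·5 − 13·8)/116 = 53/58; c₀ = (57·8 − 13·42)/116 = -45/58.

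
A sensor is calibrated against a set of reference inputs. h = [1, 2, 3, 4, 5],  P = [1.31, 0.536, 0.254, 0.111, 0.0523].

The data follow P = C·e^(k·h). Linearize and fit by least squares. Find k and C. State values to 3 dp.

Linearized form: ln P = k·h + ln C. From the 5 transformed points,
Σh = 15.0000, Σ(h)² = 55.0000, Σln P = -6.8730, Σh·ln P = -28.6352.
Normal system: [[55.0000, 15.0000]; [15.0000, 5]]·[k, ln C]ᵀ = [-28.6352, -6.8730]ᵀ.
Δ = 55.0000·5 − (15.0000)² = 50.0000; k = (-28.6352·5 − 15.0000·-6.8730)/50.0000 = -0.80162, ln C = (55.0000·-6.8730 − 15.0000·-28.6352)/50.0000 = 1.03025, so C = exp(1.03025) = 2.80177.

k = -0.802, C = 2.802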